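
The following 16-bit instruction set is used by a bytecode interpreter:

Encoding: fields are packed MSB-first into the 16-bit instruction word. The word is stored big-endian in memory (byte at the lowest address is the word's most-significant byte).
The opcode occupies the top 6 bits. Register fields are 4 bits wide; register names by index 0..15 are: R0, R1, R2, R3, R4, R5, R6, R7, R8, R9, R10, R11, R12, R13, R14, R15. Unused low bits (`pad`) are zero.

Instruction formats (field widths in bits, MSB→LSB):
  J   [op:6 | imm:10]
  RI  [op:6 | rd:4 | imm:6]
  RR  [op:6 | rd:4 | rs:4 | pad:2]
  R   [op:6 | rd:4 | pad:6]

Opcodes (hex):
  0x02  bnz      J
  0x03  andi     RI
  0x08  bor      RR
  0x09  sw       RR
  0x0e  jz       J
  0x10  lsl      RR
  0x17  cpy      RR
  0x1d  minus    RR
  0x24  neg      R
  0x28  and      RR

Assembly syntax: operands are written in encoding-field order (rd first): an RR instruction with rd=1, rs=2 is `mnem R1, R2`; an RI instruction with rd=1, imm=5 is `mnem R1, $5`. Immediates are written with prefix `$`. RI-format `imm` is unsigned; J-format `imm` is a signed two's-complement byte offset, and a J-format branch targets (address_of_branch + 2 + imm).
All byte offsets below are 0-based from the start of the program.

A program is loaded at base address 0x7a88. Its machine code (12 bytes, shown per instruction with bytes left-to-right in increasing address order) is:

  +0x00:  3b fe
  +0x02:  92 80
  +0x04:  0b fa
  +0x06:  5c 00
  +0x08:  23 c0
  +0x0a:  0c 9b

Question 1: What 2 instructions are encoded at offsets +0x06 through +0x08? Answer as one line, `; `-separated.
cpy R0, R0; bor R15, R0

+0x06: 5c 00 ⇒ word 0x5c00 (big)
  top 6b → 0x17 → cpy [RR]
  [9:6] rd=0 = R0
  [5:2] rs=0 = R0
+0x08: 23 c0 ⇒ word 0x23c0 (big)
  top 6b → 0x8 → bor [RR]
  [9:6] rd=15 = R15
  [5:2] rs=0 = R0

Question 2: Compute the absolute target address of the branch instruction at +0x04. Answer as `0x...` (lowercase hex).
0x7a88

off 0x04: read 0b fa as big → 0x0bfa
  op=0x0bfa>>10=0x2 ⇒ bnz (J)
  [9:0] imm=1018 (s10→-6) = $-6
  target = base 0x7a88 + off 0x04 + 2 + imm -6 = 0x7a88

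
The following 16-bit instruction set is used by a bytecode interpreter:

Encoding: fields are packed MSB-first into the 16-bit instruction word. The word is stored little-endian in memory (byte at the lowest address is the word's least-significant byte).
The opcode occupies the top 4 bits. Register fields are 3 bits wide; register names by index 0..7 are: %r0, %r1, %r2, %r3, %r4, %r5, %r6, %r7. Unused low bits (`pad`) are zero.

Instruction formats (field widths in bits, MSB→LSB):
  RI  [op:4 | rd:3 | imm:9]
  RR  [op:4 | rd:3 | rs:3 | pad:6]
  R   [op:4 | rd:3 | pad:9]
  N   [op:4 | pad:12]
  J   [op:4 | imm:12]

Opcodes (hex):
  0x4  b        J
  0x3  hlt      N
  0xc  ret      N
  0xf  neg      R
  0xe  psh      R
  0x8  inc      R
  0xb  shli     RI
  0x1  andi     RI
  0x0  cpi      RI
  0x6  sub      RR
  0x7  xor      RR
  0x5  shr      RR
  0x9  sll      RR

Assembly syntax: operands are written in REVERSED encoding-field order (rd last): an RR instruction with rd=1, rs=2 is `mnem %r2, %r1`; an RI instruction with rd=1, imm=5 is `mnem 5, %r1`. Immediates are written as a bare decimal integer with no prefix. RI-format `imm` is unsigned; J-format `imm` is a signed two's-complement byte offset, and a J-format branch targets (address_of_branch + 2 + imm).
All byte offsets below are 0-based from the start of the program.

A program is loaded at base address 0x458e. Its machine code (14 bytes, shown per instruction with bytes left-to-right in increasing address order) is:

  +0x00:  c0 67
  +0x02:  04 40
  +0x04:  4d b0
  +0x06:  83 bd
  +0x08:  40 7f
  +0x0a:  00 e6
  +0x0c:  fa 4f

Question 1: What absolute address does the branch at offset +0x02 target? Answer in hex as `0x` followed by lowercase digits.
0x4596

+0x02: 04 40 ⇒ word 0x4004 (little)
  top 4b → 0x4 → b [J]
  imm@[11:0]=0x4 ⇒ 4
  target = base 0x458e + off 0x02 + 2 + imm 4 = 0x4596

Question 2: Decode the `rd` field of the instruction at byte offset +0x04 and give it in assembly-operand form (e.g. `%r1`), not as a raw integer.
+0x04: 4d b0 ⇒ word 0xb04d (little)
  opcode bits[15:12]=0xb: shli/RI
  rd@[11:9]=0x0 ⇒ %r0
  imm@[8:0]=0x4d ⇒ 77

%r0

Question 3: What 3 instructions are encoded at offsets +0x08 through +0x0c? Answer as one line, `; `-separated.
xor %r5, %r7; psh %r3; b -6

off 0x08: read 40 7f as little → 0x7f40
  top 4b → 0x7 → xor [RR]
  [11:9] rd=7 = %r7
  [8:6] rs=5 = %r5
off 0x0a: read 00 e6 as little → 0xe600
  top 4b → 0xe → psh [R]
  [11:9] rd=3 = %r3
off 0x0c: read fa 4f as little → 0x4ffa
  top 4b → 0x4 → b [J]
  [11:0] imm=4090 (s12→-6) = -6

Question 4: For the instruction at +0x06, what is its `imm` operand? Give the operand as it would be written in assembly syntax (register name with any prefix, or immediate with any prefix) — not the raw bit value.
387

[06] 83 bd → 0xbd83
  op=0xbd83>>12=0xb ⇒ shli (RI)
  [11:9] rd=6 = %r6
  [8:0] imm=387 = 387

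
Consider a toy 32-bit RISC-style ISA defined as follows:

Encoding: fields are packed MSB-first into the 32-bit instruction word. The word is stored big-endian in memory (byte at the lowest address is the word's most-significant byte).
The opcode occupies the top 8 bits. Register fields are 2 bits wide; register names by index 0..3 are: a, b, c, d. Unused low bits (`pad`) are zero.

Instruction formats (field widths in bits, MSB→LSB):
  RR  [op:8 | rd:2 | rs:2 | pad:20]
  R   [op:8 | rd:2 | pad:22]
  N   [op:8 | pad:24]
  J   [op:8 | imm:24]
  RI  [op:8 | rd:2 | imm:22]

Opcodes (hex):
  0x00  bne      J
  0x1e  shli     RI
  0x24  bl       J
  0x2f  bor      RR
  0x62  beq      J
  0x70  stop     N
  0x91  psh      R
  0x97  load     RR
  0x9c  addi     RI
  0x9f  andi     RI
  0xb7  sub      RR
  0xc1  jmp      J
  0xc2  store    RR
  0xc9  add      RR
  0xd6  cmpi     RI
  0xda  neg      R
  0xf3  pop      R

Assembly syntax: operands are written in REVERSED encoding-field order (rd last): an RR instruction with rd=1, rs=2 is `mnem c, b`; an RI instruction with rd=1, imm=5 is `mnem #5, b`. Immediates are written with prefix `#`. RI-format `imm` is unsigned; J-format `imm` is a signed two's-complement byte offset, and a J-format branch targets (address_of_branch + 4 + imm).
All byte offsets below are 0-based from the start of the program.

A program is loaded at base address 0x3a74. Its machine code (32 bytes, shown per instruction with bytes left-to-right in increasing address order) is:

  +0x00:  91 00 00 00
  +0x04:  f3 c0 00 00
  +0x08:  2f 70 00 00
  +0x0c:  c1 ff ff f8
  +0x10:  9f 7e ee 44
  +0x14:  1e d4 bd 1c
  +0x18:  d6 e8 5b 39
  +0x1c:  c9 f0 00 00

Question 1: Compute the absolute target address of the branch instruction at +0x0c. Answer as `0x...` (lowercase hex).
0x3a7c

@+0c  big-endian(c1 ff ff f8) = 0xc1fffff8
  op=0xc1fffff8>>24=0xc1 ⇒ jmp (J)
  [23:0] imm=16777208 (s24→-8) = #-8
  target = base 0x3a74 + off 0x0c + 4 + imm -8 = 0x3a7c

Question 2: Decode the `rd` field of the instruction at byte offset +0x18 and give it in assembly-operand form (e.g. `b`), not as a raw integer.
d

+0x18: d6 e8 5b 39 ⇒ word 0xd6e85b39 (big)
  op=0xd6e85b39>>24=0xd6 ⇒ cmpi (RI)
  rd@[23:22]=0x3 ⇒ d
  imm@[21:0]=0x285b39 ⇒ #2644793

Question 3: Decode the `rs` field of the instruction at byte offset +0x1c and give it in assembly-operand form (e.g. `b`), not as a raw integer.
d

+0x1c: c9 f0 00 00 ⇒ word 0xc9f00000 (big)
  top 8b → 0xc9 → add [RR]
  rd: (w>>22)&0x3=0x3 → d
  rs: (w>>20)&0x3=0x3 → d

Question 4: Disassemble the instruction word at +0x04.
pop d

[04] f3 c0 00 00 → 0xf3c00000
  opcode bits[31:24]=0xf3: pop/R
  [23:22] rd=3 = d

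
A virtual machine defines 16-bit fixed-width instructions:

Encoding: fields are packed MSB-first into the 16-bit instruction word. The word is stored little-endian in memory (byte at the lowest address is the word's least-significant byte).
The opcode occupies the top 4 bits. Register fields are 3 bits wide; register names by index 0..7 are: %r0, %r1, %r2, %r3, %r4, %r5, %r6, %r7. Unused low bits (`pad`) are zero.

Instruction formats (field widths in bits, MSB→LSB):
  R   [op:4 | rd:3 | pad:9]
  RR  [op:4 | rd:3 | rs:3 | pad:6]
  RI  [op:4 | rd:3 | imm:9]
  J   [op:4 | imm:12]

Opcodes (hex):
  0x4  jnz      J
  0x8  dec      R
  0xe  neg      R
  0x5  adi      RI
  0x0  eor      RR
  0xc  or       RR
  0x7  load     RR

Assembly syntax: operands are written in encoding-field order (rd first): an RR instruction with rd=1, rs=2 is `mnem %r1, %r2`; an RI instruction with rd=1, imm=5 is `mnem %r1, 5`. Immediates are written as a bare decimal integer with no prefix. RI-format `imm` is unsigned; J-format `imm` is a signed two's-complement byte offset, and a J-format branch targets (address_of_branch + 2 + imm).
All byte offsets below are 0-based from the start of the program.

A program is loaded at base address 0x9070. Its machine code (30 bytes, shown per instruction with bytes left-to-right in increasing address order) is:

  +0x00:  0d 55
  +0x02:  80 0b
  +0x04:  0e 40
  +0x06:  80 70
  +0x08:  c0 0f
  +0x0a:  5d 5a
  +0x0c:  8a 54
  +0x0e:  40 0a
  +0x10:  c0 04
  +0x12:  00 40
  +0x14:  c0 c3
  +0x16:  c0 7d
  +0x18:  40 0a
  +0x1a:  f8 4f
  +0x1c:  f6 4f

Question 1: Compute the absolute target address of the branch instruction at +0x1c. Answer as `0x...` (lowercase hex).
[1c] f6 4f → 0x4ff6
  opcode bits[15:12]=0x4: jnz/J
  imm: (w>>0)&0xfff=0xff6 (s12→-10) → -10
  target = base 0x9070 + off 0x1c + 2 + imm -10 = 0x9084

0x9084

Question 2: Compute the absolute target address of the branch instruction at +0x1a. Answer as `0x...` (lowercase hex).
0x9084

off 0x1a: read f8 4f as little → 0x4ff8
  opcode bits[15:12]=0x4: jnz/J
  [11:0] imm=4088 (s12→-8) = -8
  target = base 0x9070 + off 0x1a + 2 + imm -8 = 0x9084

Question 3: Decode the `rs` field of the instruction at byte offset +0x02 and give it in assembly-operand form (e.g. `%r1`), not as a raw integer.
[02] 80 0b → 0x0b80
  opcode bits[15:12]=0x0: eor/RR
  rd: (w>>9)&0x7=0x5 → %r5
  rs: (w>>6)&0x7=0x6 → %r6

%r6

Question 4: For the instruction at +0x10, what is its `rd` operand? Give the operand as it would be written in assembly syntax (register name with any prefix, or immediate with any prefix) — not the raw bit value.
%r2

+0x10: c0 04 ⇒ word 0x04c0 (little)
  top 4b → 0x0 → eor [RR]
  rd: (w>>9)&0x7=0x2 → %r2
  rs: (w>>6)&0x7=0x3 → %r3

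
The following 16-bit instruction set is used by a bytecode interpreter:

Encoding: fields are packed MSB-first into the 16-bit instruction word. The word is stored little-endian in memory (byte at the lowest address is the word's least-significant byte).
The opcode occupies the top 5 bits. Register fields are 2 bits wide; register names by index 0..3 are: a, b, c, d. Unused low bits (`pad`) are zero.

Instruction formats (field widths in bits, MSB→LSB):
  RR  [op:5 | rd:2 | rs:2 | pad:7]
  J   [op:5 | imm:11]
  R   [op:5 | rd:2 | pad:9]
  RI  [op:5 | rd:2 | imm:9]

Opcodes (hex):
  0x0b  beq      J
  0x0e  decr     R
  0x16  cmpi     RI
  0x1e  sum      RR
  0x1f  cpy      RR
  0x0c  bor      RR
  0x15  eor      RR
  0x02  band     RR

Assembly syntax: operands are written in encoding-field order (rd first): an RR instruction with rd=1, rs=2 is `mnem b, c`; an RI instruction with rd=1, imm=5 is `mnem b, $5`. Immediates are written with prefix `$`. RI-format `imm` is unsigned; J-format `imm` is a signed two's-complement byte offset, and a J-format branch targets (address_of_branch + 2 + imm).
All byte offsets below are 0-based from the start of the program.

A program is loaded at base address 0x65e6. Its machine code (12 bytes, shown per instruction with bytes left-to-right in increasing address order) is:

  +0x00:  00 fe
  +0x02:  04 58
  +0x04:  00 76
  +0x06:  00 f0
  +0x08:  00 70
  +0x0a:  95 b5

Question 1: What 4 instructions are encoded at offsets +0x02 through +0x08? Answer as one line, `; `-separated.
beq $4; decr d; sum a, a; decr a

@+02  little-endian(04 58) = 0x5804
  opcode bits[15:11]=0xb: beq/J
  imm: (w>>0)&0x7ff=0x4 → $4
@+04  little-endian(00 76) = 0x7600
  opcode bits[15:11]=0xe: decr/R
  rd: (w>>9)&0x3=0x3 → d
@+06  little-endian(00 f0) = 0xf000
  opcode bits[15:11]=0x1e: sum/RR
  rd: (w>>9)&0x3=0x0 → a
  rs: (w>>7)&0x3=0x0 → a
@+08  little-endian(00 70) = 0x7000
  opcode bits[15:11]=0xe: decr/R
  rd: (w>>9)&0x3=0x0 → a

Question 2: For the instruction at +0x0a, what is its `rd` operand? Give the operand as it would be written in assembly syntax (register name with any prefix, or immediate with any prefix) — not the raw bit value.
off 0x0a: read 95 b5 as little → 0xb595
  top 5b → 0x16 → cmpi [RI]
  rd@[10:9]=0x2 ⇒ c
  imm@[8:0]=0x195 ⇒ $405

c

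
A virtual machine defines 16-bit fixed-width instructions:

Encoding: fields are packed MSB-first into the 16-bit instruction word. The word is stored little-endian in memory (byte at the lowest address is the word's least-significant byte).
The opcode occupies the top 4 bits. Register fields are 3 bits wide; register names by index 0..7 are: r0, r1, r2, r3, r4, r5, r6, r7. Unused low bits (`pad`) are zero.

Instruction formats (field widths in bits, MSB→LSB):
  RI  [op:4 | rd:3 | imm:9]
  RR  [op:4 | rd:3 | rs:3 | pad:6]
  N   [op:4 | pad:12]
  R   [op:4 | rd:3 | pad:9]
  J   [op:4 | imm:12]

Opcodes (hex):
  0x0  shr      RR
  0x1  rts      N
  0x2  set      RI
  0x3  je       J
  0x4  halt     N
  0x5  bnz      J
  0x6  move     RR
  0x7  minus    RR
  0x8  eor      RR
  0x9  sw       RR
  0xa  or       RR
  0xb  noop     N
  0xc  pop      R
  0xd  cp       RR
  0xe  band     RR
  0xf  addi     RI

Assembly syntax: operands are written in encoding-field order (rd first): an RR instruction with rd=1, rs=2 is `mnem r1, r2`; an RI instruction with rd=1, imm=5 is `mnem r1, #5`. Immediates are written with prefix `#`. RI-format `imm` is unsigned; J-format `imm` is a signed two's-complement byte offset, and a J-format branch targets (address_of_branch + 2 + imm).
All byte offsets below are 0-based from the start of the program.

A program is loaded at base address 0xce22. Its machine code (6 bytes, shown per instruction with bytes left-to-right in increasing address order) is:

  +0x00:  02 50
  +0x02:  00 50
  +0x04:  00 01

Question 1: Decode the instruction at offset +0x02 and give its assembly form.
bnz #0

+0x02: 00 50 ⇒ word 0x5000 (little)
  opcode bits[15:12]=0x5: bnz/J
  imm: (w>>0)&0xfff=0x0 → #0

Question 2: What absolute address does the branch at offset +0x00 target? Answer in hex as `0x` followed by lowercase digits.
0xce26

[00] 02 50 → 0x5002
  op=0x5002>>12=0x5 ⇒ bnz (J)
  imm: (w>>0)&0xfff=0x2 → #2
  target = base 0xce22 + off 0x00 + 2 + imm 2 = 0xce26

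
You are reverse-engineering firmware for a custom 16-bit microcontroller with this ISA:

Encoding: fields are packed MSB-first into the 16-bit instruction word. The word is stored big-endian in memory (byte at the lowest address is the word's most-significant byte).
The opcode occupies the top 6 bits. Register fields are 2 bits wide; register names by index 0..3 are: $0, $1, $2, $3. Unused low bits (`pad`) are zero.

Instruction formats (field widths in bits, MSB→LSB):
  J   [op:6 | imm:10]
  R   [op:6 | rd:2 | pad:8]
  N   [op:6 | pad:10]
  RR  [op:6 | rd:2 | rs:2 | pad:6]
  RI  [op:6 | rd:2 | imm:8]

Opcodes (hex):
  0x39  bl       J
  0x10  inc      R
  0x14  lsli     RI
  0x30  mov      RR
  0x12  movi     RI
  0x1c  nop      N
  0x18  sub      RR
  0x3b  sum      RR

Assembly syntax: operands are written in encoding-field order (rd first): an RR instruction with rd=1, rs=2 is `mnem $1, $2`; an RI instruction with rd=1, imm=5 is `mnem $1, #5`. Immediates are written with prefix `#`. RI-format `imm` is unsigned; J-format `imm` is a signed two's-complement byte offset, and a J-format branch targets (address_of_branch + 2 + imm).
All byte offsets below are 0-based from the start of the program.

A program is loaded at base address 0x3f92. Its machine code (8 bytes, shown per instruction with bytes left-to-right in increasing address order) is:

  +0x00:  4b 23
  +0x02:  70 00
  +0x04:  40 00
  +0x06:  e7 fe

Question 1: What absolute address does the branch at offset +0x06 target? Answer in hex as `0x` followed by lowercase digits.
+0x06: e7 fe ⇒ word 0xe7fe (big)
  opcode bits[15:10]=0x39: bl/J
  imm: (w>>0)&0x3ff=0x3fe (s10→-2) → #-2
  target = base 0x3f92 + off 0x06 + 2 + imm -2 = 0x3f98

0x3f98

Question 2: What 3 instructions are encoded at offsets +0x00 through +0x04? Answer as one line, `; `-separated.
movi $3, #35; nop; inc $0

+0x00: 4b 23 ⇒ word 0x4b23 (big)
  op=0x4b23>>10=0x12 ⇒ movi (RI)
  rd: (w>>8)&0x3=0x3 → $3
  imm: (w>>0)&0xff=0x23 → #35
+0x02: 70 00 ⇒ word 0x7000 (big)
  op=0x7000>>10=0x1c ⇒ nop (N)
+0x04: 40 00 ⇒ word 0x4000 (big)
  op=0x4000>>10=0x10 ⇒ inc (R)
  rd: (w>>8)&0x3=0x0 → $0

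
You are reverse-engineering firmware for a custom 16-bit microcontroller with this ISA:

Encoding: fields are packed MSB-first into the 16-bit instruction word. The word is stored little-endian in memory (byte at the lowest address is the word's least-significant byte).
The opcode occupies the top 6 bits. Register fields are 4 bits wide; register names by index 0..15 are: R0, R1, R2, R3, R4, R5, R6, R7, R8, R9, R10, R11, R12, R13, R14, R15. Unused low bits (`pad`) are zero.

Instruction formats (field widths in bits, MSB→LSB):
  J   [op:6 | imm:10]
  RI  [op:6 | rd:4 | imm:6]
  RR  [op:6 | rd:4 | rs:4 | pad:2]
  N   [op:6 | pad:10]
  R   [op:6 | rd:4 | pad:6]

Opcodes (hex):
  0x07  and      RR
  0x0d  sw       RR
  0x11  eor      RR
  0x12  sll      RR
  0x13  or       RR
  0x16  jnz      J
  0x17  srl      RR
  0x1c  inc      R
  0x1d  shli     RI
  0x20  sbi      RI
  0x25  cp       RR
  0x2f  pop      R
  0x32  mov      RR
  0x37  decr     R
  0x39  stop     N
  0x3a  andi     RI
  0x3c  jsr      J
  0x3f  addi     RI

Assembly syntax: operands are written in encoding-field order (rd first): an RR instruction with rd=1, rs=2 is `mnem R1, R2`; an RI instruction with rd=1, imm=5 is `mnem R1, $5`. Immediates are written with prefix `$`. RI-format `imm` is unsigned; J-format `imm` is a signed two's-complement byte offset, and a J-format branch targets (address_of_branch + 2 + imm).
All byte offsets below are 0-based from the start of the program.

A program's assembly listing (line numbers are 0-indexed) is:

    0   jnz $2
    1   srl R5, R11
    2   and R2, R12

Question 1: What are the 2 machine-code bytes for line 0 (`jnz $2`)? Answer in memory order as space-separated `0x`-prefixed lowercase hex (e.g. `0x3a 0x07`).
0x02 0x58

0. jnz fields op=0x16:6|imm=2:10 → word 5802h → 02 58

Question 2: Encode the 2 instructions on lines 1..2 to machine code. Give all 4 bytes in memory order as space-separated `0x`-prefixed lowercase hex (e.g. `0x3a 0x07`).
0x6c 0x5d 0xb0 0x1c

line 1 (srl): pack op=0x17:6|rd=5:4|rs=11:4|pad=0:2 = 0x5d6c; little→ 6c 5d
line 2 (and): pack op=0x7:6|rd=2:4|rs=12:4|pad=0:2 = 0x1cb0; little→ b0 1c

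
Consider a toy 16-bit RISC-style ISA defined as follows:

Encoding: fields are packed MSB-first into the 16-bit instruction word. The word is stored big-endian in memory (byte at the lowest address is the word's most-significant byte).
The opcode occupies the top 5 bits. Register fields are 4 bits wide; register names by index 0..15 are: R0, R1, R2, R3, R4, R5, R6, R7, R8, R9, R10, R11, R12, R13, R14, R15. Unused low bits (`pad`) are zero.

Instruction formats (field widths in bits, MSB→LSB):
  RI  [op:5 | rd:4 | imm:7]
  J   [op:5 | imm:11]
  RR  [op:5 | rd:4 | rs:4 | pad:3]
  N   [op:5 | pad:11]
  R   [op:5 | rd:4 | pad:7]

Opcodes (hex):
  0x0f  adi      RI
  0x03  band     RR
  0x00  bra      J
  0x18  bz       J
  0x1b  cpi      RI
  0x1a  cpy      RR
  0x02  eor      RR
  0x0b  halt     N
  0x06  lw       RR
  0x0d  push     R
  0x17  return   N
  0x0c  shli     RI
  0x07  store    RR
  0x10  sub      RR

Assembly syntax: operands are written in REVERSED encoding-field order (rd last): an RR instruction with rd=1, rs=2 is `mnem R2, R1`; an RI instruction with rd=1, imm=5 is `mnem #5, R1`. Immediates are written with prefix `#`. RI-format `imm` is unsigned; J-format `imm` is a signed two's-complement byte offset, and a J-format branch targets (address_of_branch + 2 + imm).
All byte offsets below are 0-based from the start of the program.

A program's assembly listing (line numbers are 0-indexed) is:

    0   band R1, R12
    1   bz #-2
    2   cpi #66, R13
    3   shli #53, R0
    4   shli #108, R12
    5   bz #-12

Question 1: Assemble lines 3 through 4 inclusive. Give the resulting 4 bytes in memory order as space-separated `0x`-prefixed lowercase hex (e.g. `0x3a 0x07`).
line 3 (shli): pack op=0xc:5|rd=0:4|imm=53:7 = 0x6035; big→ 60 35
line 4 (shli): pack op=0xc:5|rd=12:4|imm=108:7 = 0x666c; big→ 66 6c

0x60 0x35 0x66 0x6c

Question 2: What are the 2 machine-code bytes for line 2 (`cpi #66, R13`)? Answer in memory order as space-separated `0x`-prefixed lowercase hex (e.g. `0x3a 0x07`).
0xde 0xc2

line 2 (cpi): pack op=0x1b:5|rd=13:4|imm=66:7 = 0xdec2; big→ de c2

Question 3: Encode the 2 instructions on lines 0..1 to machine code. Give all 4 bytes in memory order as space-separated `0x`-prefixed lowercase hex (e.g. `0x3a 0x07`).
line 0 (band): pack op=0x3:5|rd=12:4|rs=1:4|pad=0:3 = 0x1e08; big→ 1e 08
line 1 (bz): pack op=0x18:5|imm=-2:11 = 0xc7fe; big→ c7 fe

0x1e 0x08 0xc7 0xfe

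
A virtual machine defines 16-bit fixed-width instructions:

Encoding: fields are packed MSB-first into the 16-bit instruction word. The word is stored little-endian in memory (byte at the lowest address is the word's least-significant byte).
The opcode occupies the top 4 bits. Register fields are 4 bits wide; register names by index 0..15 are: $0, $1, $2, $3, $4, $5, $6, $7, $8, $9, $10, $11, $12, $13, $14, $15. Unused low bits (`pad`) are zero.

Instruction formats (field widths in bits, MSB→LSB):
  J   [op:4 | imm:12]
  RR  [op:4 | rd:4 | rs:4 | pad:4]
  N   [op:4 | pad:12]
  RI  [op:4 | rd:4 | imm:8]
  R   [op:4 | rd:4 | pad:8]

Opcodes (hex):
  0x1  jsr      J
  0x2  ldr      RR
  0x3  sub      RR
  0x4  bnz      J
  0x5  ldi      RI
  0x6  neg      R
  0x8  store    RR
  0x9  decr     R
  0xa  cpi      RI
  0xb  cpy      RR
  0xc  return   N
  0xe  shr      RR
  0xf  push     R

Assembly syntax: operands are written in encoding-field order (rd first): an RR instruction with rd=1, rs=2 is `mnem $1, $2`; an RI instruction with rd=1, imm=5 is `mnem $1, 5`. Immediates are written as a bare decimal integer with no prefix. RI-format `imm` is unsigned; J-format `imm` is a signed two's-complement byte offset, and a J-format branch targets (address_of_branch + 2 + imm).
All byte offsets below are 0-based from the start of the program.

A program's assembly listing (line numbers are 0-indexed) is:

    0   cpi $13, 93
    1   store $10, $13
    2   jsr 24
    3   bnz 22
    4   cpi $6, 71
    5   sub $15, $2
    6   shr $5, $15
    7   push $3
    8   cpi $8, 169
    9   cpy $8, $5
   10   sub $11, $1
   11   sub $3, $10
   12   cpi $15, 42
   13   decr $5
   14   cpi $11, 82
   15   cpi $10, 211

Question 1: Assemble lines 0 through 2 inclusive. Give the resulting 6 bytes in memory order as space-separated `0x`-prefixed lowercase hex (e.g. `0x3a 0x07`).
0x5d 0xad 0xd0 0x8a 0x18 0x10

line 0 (cpi): pack op=0xa:4|rd=13:4|imm=93:8 = 0xad5d; little→ 5d ad
line 1 (store): pack op=0x8:4|rd=10:4|rs=13:4|pad=0:4 = 0x8ad0; little→ d0 8a
line 2 (jsr): pack op=0x1:4|imm=24:12 = 0x1018; little→ 18 10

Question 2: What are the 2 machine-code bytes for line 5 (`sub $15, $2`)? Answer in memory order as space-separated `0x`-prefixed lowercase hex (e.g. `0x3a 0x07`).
line 5 (sub): pack op=0x3:4|rd=15:4|rs=2:4|pad=0:4 = 0x3f20; little→ 20 3f

0x20 0x3f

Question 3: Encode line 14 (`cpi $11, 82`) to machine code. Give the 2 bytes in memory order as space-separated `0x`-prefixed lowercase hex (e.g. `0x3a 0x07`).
0x52 0xab

14. cpi fields op=0xa:4|rd=11:4|imm=82:8 → word ab52h → 52 ab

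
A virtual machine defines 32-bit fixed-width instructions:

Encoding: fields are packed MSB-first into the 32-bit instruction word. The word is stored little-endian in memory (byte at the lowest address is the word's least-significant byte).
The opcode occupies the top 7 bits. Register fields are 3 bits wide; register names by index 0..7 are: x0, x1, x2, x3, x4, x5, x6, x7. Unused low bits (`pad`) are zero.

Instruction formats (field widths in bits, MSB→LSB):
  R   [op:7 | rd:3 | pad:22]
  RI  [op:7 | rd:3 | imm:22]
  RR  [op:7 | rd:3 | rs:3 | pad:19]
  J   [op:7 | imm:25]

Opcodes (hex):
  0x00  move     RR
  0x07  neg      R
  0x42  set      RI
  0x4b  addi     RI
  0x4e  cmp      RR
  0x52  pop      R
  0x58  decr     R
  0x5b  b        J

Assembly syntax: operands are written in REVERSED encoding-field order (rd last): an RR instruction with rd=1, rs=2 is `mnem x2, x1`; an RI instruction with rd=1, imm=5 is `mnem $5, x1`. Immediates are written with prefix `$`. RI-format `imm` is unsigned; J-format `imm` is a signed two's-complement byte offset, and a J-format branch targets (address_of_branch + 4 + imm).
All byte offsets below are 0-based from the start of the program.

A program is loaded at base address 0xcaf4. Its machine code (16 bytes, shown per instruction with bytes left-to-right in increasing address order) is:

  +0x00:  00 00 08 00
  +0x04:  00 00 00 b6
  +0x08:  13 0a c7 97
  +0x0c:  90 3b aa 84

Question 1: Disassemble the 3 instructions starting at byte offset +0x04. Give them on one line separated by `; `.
[04] 00 00 00 b6 → 0xb6000000
  op=0xb6000000>>25=0x5b ⇒ b (J)
  imm@[24:0]=0x0 ⇒ $0
[08] 13 0a c7 97 → 0x97c70a13
  op=0x97c70a13>>25=0x4b ⇒ addi (RI)
  rd@[24:22]=0x7 ⇒ x7
  imm@[21:0]=0x70a13 ⇒ $461331
[0c] 90 3b aa 84 → 0x84aa3b90
  op=0x84aa3b90>>25=0x42 ⇒ set (RI)
  rd@[24:22]=0x2 ⇒ x2
  imm@[21:0]=0x2a3b90 ⇒ $2767760

b $0; addi $461331, x7; set $2767760, x2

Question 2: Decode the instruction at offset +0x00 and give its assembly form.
@+00  little-endian(00 00 08 00) = 0x00080000
  top 7b → 0x0 → move [RR]
  rd: (w>>22)&0x7=0x0 → x0
  rs: (w>>19)&0x7=0x1 → x1

move x1, x0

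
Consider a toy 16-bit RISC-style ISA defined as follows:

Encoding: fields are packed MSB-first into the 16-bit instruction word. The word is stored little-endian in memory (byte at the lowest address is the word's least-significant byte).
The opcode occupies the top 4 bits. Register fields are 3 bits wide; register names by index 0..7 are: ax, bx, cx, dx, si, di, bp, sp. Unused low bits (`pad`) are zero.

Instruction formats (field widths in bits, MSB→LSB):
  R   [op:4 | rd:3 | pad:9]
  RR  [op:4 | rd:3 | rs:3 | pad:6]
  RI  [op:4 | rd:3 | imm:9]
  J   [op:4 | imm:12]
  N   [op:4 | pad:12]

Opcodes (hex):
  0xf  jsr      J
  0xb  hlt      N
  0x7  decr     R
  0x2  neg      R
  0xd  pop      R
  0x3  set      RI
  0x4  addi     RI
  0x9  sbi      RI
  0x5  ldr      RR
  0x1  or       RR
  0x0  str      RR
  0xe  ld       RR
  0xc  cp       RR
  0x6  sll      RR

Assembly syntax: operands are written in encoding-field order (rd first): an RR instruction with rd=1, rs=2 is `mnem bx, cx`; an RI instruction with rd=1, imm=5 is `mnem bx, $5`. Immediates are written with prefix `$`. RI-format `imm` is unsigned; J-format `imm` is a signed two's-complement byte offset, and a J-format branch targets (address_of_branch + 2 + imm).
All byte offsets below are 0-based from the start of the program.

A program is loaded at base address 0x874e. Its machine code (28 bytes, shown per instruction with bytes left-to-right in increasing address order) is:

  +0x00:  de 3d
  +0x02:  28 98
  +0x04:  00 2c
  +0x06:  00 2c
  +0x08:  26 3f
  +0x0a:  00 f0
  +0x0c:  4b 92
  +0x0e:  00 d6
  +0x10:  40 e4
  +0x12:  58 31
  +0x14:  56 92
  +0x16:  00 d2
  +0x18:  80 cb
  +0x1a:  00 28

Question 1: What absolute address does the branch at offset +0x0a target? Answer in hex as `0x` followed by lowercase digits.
0x875a

[0a] 00 f0 → 0xf000
  op=0xf000>>12=0xf ⇒ jsr (J)
  [11:0] imm=0 = $0
  target = base 0x874e + off 0x0a + 2 + imm 0 = 0x875a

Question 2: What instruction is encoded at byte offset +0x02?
off 0x02: read 28 98 as little → 0x9828
  op=0x9828>>12=0x9 ⇒ sbi (RI)
  [11:9] rd=4 = si
  [8:0] imm=40 = $40

sbi si, $40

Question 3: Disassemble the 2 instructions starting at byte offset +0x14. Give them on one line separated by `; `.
+0x14: 56 92 ⇒ word 0x9256 (little)
  op=0x9256>>12=0x9 ⇒ sbi (RI)
  rd@[11:9]=0x1 ⇒ bx
  imm@[8:0]=0x56 ⇒ $86
+0x16: 00 d2 ⇒ word 0xd200 (little)
  op=0xd200>>12=0xd ⇒ pop (R)
  rd@[11:9]=0x1 ⇒ bx

sbi bx, $86; pop bx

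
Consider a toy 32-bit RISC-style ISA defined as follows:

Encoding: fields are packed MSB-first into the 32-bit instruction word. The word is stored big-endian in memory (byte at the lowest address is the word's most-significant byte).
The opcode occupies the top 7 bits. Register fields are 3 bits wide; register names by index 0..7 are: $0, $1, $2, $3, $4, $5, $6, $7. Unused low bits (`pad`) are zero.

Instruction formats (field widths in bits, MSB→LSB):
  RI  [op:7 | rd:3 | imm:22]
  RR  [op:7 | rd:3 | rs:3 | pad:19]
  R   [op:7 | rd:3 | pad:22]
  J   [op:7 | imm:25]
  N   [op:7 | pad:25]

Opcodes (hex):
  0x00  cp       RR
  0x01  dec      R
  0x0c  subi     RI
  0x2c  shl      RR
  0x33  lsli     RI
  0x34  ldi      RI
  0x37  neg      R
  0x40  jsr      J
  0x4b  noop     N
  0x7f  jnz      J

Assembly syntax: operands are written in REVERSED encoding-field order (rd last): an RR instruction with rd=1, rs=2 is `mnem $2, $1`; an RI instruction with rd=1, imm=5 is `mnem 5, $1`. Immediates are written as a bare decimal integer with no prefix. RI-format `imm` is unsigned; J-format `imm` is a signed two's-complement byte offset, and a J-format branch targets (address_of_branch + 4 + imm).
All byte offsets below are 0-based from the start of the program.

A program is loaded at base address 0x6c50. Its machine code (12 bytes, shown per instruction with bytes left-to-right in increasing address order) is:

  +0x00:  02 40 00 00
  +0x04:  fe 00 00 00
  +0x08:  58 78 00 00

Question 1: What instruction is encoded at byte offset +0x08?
[08] 58 78 00 00 → 0x58780000
  op=0x58780000>>25=0x2c ⇒ shl (RR)
  [24:22] rd=1 = $1
  [21:19] rs=7 = $7

shl $7, $1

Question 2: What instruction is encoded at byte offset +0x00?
dec $1

[00] 02 40 00 00 → 0x02400000
  opcode bits[31:25]=0x1: dec/R
  rd@[24:22]=0x1 ⇒ $1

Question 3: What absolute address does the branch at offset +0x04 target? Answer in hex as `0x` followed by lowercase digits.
0x6c58

off 0x04: read fe 00 00 00 as big → 0xfe000000
  top 7b → 0x7f → jnz [J]
  imm: (w>>0)&0x1ffffff=0x0 → 0
  target = base 0x6c50 + off 0x04 + 4 + imm 0 = 0x6c58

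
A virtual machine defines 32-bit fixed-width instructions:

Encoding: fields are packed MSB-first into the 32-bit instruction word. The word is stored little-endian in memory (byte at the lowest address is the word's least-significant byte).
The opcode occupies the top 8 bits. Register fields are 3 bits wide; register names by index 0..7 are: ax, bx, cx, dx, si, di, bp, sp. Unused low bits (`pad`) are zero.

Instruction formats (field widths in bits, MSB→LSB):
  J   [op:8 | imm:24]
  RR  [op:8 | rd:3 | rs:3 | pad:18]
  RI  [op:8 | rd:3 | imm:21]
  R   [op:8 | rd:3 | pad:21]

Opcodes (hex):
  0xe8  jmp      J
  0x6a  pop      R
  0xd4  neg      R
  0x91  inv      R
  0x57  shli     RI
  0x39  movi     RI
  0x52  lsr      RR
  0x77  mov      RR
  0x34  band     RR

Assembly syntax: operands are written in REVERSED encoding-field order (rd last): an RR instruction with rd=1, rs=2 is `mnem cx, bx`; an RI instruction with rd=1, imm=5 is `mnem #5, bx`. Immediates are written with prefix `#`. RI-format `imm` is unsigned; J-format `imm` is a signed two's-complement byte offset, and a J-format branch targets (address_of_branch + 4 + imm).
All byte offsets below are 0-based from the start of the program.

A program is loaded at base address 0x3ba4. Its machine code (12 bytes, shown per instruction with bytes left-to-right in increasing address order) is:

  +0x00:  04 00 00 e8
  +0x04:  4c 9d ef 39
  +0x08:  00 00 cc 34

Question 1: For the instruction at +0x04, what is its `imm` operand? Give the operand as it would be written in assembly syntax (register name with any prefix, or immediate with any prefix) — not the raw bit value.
off 0x04: read 4c 9d ef 39 as little → 0x39ef9d4c
  op=0x39ef9d4c>>24=0x39 ⇒ movi (RI)
  rd: (w>>21)&0x7=0x7 → sp
  imm: (w>>0)&0x1fffff=0xf9d4c → #1023308

#1023308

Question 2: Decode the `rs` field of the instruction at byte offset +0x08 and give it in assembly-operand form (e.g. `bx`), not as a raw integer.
off 0x08: read 00 00 cc 34 as little → 0x34cc0000
  opcode bits[31:24]=0x34: band/RR
  rd: (w>>21)&0x7=0x6 → bp
  rs: (w>>18)&0x7=0x3 → dx

dx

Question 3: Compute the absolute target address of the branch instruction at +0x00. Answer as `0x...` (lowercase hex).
0x3bac

+0x00: 04 00 00 e8 ⇒ word 0xe8000004 (little)
  op=0xe8000004>>24=0xe8 ⇒ jmp (J)
  imm@[23:0]=0x4 ⇒ #4
  target = base 0x3ba4 + off 0x00 + 4 + imm 4 = 0x3bac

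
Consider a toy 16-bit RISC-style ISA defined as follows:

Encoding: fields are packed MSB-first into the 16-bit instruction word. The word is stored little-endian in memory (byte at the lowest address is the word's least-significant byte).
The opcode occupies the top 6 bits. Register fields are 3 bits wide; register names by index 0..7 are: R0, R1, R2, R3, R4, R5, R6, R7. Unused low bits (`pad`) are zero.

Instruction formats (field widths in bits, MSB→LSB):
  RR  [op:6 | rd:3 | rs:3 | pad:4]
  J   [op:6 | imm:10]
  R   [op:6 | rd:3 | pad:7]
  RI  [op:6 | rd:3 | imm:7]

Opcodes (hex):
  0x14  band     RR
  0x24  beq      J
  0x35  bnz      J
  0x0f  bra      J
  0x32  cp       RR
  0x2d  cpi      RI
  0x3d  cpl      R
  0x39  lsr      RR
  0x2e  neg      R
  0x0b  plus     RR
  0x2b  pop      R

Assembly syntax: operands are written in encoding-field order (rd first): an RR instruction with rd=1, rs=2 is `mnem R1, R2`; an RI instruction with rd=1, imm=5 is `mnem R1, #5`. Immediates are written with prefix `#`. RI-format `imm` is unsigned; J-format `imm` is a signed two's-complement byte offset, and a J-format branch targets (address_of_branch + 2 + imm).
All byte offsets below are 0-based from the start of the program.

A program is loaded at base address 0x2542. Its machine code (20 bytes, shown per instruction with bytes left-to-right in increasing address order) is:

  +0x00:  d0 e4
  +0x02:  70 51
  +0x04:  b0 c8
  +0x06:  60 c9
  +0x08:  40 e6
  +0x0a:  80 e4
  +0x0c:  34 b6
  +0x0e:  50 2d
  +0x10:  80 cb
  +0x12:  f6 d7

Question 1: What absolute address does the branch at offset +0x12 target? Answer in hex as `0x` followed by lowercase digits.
0x254c

off 0x12: read f6 d7 as little → 0xd7f6
  opcode bits[15:10]=0x35: bnz/J
  imm@[9:0]=0x3f6 (s10→-10) ⇒ #-10
  target = base 0x2542 + off 0x12 + 2 + imm -10 = 0x254c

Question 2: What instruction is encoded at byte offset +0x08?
@+08  little-endian(40 e6) = 0xe640
  opcode bits[15:10]=0x39: lsr/RR
  rd@[9:7]=0x4 ⇒ R4
  rs@[6:4]=0x4 ⇒ R4

lsr R4, R4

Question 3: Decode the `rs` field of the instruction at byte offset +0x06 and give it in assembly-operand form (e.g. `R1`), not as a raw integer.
R6

@+06  little-endian(60 c9) = 0xc960
  top 6b → 0x32 → cp [RR]
  rd@[9:7]=0x2 ⇒ R2
  rs@[6:4]=0x6 ⇒ R6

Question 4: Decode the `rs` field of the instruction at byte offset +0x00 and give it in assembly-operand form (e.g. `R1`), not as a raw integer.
+0x00: d0 e4 ⇒ word 0xe4d0 (little)
  opcode bits[15:10]=0x39: lsr/RR
  rd: (w>>7)&0x7=0x1 → R1
  rs: (w>>4)&0x7=0x5 → R5

R5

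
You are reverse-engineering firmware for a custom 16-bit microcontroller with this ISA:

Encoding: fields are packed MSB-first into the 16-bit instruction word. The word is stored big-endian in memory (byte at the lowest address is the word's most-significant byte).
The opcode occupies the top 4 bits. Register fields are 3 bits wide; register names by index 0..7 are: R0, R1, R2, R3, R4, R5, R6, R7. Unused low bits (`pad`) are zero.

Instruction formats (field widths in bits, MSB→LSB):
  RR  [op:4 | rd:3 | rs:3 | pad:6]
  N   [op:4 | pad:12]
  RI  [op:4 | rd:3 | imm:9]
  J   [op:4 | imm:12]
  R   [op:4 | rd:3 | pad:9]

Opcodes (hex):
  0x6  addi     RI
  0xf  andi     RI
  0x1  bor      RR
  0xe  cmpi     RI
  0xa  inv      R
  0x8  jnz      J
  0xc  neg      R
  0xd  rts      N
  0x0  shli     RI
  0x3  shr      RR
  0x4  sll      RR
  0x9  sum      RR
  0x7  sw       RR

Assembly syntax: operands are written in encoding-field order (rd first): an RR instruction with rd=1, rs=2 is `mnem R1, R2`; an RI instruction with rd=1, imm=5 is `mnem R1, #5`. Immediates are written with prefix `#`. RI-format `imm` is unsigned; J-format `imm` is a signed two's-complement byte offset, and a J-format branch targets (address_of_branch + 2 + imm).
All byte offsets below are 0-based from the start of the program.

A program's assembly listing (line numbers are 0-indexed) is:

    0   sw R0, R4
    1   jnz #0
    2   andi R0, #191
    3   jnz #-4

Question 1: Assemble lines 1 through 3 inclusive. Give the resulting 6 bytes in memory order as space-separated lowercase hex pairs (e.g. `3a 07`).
1. jnz fields op=0x8:4|imm=0:12 → word 8000h → 80 00
2. andi fields op=0xf:4|rd=0:3|imm=191:9 → word f0bfh → f0 bf
3. jnz fields op=0x8:4|imm=-4:12 → word 8ffch → 8f fc

80 00 f0 bf 8f fc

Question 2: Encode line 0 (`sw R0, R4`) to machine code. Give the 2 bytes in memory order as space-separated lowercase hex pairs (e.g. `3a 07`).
71 00

0. sw fields op=0x7:4|rd=0:3|rs=4:3|pad=0:6 → word 7100h → 71 00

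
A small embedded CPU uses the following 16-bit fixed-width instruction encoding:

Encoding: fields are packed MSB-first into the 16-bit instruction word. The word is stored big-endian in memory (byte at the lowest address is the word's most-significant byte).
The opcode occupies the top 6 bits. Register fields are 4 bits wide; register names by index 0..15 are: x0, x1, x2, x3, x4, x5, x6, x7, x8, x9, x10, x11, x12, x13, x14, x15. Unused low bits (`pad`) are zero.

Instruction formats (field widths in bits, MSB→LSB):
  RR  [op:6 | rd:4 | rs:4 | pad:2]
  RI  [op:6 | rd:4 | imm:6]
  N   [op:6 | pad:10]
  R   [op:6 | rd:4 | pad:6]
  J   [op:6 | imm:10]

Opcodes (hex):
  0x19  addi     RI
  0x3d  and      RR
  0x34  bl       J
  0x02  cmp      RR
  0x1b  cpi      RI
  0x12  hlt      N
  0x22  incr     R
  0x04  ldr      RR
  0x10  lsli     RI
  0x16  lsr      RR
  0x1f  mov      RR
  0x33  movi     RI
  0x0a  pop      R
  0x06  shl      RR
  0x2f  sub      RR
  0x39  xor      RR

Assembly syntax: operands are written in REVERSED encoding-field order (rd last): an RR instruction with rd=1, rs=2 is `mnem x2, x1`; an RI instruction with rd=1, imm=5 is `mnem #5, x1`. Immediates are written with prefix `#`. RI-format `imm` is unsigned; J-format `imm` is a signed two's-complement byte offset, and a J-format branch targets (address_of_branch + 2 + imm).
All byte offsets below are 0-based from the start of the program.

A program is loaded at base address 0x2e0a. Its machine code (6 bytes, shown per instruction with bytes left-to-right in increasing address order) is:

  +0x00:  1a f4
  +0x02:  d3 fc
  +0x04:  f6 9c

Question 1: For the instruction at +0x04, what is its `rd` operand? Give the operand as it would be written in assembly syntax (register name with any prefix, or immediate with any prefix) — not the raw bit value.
x10

off 0x04: read f6 9c as big → 0xf69c
  op=0xf69c>>10=0x3d ⇒ and (RR)
  [9:6] rd=10 = x10
  [5:2] rs=7 = x7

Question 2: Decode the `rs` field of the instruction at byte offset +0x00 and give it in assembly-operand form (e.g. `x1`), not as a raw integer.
@+00  big-endian(1a f4) = 0x1af4
  op=0x1af4>>10=0x6 ⇒ shl (RR)
  [9:6] rd=11 = x11
  [5:2] rs=13 = x13

x13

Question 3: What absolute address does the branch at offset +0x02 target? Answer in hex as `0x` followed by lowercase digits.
+0x02: d3 fc ⇒ word 0xd3fc (big)
  top 6b → 0x34 → bl [J]
  [9:0] imm=1020 (s10→-4) = #-4
  target = base 0x2e0a + off 0x02 + 2 + imm -4 = 0x2e0a

0x2e0a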